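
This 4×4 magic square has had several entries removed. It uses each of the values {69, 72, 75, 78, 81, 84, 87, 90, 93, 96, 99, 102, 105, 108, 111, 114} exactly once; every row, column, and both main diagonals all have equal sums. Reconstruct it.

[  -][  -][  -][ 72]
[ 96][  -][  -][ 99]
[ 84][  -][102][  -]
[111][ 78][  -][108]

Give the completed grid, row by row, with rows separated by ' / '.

The 16 entries sum to 1464, so each line sums to 1464/4 = 366.
Row 4: 111 + 78 + 108 + ? = 366, so (4,3) = 69.
Using column 1: 96 + 84 + 111 + ? → (1,1) = 366 − 291 = 75.
Column 4 must total 366; the given cells sum to 279, so (3,4) = 87.
Main diagonal: 75 + 102 + 108 + ? = 366, so (2,2) = 81.
Row 2: 96 + 81 + 99 + ? = 366, so (2,3) = 90.
Row 3: 84 + 102 + 87 + ? = 366, so (3,2) = 93.
Column 2: 81 + 93 + 78 + ? = 366, so (1,2) = 114.
Column 3 must total 366; the given cells sum to 261, so (1,3) = 105.

75 114 105 72 / 96 81 90 99 / 84 93 102 87 / 111 78 69 108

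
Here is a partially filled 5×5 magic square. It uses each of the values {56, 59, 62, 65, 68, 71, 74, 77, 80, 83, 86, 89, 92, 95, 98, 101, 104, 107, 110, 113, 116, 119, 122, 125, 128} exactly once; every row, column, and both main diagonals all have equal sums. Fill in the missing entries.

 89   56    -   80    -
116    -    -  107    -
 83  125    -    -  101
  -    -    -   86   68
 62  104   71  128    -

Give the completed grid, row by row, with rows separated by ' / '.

89 56 113 80 122 / 116 98 65 107 74 / 83 125 92 59 101 / 110 77 119 86 68 / 62 104 71 128 95

The 25 entries sum to 2300, so each line sums to 2300/5 = 460.
Row 5 must total 460; the given cells sum to 365, so (5,5) = 95.
From column 1, 460 − (89 + 116 + 83 + 62) gives (4,1) = 110.
From column 4, 460 − (80 + 107 + 86 + 128) gives (3,4) = 59.
Using row 3: 83 + 125 + 59 + 101 + ? → (3,3) = 460 − 368 = 92.
Using main diagonal: 89 + 92 + 86 + 95 + ? → (2,2) = 460 − 362 = 98.
The remaining cell in column 2 is (4,2) = 460 − 383 = 77.
Anti-diagonal must total 460; the given cells sum to 338, so (1,5) = 122.
Row 1 needs 460; the known cells sum to 347, so (1,3) = 113.
From row 4, 460 − (110 + 77 + 86 + 68) gives (4,3) = 119.
Column 3 must total 460; the given cells sum to 395, so (2,3) = 65.
The remaining cell in column 5 is (2,5) = 460 − 386 = 74.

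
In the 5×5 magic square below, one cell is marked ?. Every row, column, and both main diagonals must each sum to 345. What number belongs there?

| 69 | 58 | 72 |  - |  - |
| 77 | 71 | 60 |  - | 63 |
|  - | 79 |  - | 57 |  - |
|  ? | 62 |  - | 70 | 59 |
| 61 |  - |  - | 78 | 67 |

The remaining cell in row 2 is (2,4) = 345 − 271 = 74.
From column 2, 345 − (58 + 71 + 79 + 62) gives (5,2) = 75.
Column 4 needs 345; the known cells sum to 279, so (1,4) = 66.
Main diagonal needs 345; the known cells sum to 277, so (3,3) = 68.
Anti-diagonal must total 345; the given cells sum to 265, so (1,5) = 80.
From row 5, 345 − (61 + 75 + 78 + 67) gives (5,3) = 64.
The remaining cell in column 3 is (4,3) = 345 − 264 = 81.
Column 5: 80 + 63 + 59 + 67 + ? = 345, so (3,5) = 76.
Row 3 needs 345; the known cells sum to 280, so (3,1) = 65.
Row 4 needs 345; the known cells sum to 272, so (4,1) = 73.

73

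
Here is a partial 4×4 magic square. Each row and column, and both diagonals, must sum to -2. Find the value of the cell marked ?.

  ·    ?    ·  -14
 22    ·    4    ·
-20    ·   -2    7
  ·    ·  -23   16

Row 3: -20 + (-2) + 7 + ? = -2, so (3,2) = 13.
The remaining cell in column 3 is (1,3) = -2 − (-21) = 19.
From column 4, -2 − (-14 + 7 + 16) gives (2,4) = -11.
Anti-diagonal needs -2; the known cells sum to 3, so (4,1) = -5.
Row 2: 22 + 4 + (-11) + ? = -2, so (2,2) = -17.
Row 4: -5 + (-23) + 16 + ? = -2, so (4,2) = 10.
Column 1: 22 + (-20) + (-5) + ? = -2, so (1,1) = 1.
Column 2 needs -2; the known cells sum to 6, so (1,2) = -8.

-8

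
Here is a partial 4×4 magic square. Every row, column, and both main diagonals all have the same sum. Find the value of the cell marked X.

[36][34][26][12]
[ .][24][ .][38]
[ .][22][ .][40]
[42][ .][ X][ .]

20

Row 1 is complete and sums to 108; that is the magic constant.
Column 2: 34 + 24 + 22 + ? = 108, so (4,2) = 28.
From column 4, 108 − (12 + 38 + 40) gives (4,4) = 18.
Main diagonal needs 108; the known cells sum to 78, so (3,3) = 30.
From anti-diagonal, 108 − (12 + 22 + 42) gives (2,3) = 32.
Row 2: 24 + 32 + 38 + ? = 108, so (2,1) = 14.
Row 3 needs 108; the known cells sum to 92, so (3,1) = 16.
Using row 4: 42 + 28 + 18 + ? → (4,3) = 108 − 88 = 20.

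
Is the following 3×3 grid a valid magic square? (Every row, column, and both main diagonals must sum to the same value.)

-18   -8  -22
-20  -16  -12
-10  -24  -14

Row 1: -18 + (-8) + (-22) = -48.
Row 2: -20 + (-16) + (-12) = -48.
Row 3: -10 + (-24) + (-14) = -48.
Column 1: -18 + (-20) + (-10) = -48.
Column 2: -8 + (-16) + (-24) = -48.
Column 3: -22 + (-12) + (-14) = -48.
Main diagonal: -18 + (-16) + (-14) = -48.
Anti-diagonal: -22 + (-16) + (-10) = -48.
All lines sum to -48.

Yes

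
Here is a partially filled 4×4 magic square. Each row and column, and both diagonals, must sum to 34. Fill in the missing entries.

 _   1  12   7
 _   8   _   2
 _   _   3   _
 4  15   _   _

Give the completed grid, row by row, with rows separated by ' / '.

Row 1: 1 + 12 + 7 + ? = 34, so (1,1) = 14.
Column 2: 1 + 8 + 15 + ? = 34, so (3,2) = 10.
The remaining cell in main diagonal is (4,4) = 34 − 25 = 9.
The remaining cell in anti-diagonal is (2,3) = 34 − 21 = 13.
Row 2 must total 34; the given cells sum to 23, so (2,1) = 11.
Row 4 needs 34; the known cells sum to 28, so (4,3) = 6.
The remaining cell in column 1 is (3,1) = 34 − 29 = 5.
Using column 4: 7 + 2 + 9 + ? → (3,4) = 34 − 18 = 16.

14 1 12 7 / 11 8 13 2 / 5 10 3 16 / 4 15 6 9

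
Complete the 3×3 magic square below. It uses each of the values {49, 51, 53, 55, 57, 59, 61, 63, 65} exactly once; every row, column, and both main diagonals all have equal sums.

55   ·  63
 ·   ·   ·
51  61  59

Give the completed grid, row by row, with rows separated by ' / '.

55 53 63 / 65 57 49 / 51 61 59

The 9 entries sum to 513, so each line sums to 513/3 = 171.
Row 1: 55 + 63 + ? = 171, so (1,2) = 53.
From column 1, 171 − (55 + 51) gives (2,1) = 65.
The remaining cell in column 2 is (2,2) = 171 − 114 = 57.
The remaining cell in column 3 is (2,3) = 171 − 122 = 49.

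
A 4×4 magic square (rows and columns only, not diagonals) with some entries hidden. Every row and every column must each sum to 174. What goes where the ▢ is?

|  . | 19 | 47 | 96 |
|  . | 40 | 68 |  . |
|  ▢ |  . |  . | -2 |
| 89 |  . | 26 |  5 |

82

Row 1 must total 174; the given cells sum to 162, so (1,1) = 12.
Row 4: 89 + 26 + 5 + ? = 174, so (4,2) = 54.
The remaining cell in column 2 is (3,2) = 174 − 113 = 61.
Using column 3: 47 + 68 + 26 + ? → (3,3) = 174 − 141 = 33.
Using column 4: 96 + (-2) + 5 + ? → (2,4) = 174 − 99 = 75.
From row 2, 174 − (40 + 68 + 75) gives (2,1) = -9.
Row 3 must total 174; the given cells sum to 92, so (3,1) = 82.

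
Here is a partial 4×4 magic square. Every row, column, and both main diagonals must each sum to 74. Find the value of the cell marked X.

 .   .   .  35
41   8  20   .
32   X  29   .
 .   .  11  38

The remaining cell in row 2 is (2,4) = 74 − 69 = 5.
The remaining cell in column 3 is (1,3) = 74 − 60 = 14.
Column 4: 35 + 5 + 38 + ? = 74, so (3,4) = -4.
The remaining cell in main diagonal is (1,1) = 74 − 75 = -1.
Row 1: -1 + 14 + 35 + ? = 74, so (1,2) = 26.
Using row 3: 32 + 29 + (-4) + ? → (3,2) = 74 − 57 = 17.

17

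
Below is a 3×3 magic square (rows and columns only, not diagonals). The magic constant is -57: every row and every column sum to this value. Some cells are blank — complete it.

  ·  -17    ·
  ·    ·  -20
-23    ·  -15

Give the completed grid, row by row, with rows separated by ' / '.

Row 3 needs -57; the known cells sum to -38, so (3,2) = -19.
Column 2 needs -57; the known cells sum to -36, so (2,2) = -21.
From column 3, -57 − (-20 + (-15)) gives (1,3) = -22.
Row 1: -17 + (-22) + ? = -57, so (1,1) = -18.
Row 2: -21 + (-20) + ? = -57, so (2,1) = -16.

-18 -17 -22 / -16 -21 -20 / -23 -19 -15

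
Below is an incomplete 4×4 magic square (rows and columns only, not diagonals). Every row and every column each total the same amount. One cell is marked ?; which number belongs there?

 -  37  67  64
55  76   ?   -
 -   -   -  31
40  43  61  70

Row 4 is complete and sums to 214; that is the magic constant.
The remaining cell in row 1 is (1,1) = 214 − 168 = 46.
Using column 1: 46 + 55 + 40 + ? → (3,1) = 214 − 141 = 73.
Column 2: 37 + 76 + 43 + ? = 214, so (3,2) = 58.
Column 4 must total 214; the given cells sum to 165, so (2,4) = 49.
Row 2 must total 214; the given cells sum to 180, so (2,3) = 34.

34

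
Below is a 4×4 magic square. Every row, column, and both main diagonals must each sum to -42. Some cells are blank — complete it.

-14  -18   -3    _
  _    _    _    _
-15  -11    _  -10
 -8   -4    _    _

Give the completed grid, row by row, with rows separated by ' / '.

Row 1: -14 + (-18) + (-3) + ? = -42, so (1,4) = -7.
Row 3: -15 + (-11) + (-10) + ? = -42, so (3,3) = -6.
The remaining cell in column 1 is (2,1) = -42 − (-37) = -5.
Column 2 must total -42; the given cells sum to -33, so (2,2) = -9.
From main diagonal, -42 − (-14 + (-9) + (-6)) gives (4,4) = -13.
Anti-diagonal: -7 + (-11) + (-8) + ? = -42, so (2,3) = -16.
Row 2 must total -42; the given cells sum to -30, so (2,4) = -12.
Row 4 needs -42; the known cells sum to -25, so (4,3) = -17.

-14 -18 -3 -7 / -5 -9 -16 -12 / -15 -11 -6 -10 / -8 -4 -17 -13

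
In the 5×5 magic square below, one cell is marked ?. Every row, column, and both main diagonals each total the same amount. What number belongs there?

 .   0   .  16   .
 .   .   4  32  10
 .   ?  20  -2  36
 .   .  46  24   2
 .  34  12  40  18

Column 4 is complete and sums to 110; that is the magic constant.
From row 5, 110 − (34 + 12 + 40 + 18) gives (5,1) = 6.
Column 3: 4 + 20 + 46 + 12 + ? = 110, so (1,3) = 28.
Column 5 must total 110; the given cells sum to 66, so (1,5) = 44.
From anti-diagonal, 110 − (44 + 32 + 20 + 6) gives (4,2) = 8.
Row 1: 0 + 28 + 16 + 44 + ? = 110, so (1,1) = 22.
Row 4: 8 + 46 + 24 + 2 + ? = 110, so (4,1) = 30.
Main diagonal needs 110; the known cells sum to 84, so (2,2) = 26.
From row 2, 110 − (26 + 4 + 32 + 10) gives (2,1) = 38.
Column 1 must total 110; the given cells sum to 96, so (3,1) = 14.
From column 2, 110 − (0 + 26 + 8 + 34) gives (3,2) = 42.

42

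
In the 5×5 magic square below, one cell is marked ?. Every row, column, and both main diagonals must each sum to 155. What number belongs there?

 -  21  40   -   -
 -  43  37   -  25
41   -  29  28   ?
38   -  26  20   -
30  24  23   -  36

Row 5: 30 + 24 + 23 + 36 + ? = 155, so (5,4) = 42.
Main diagonal: 43 + 29 + 20 + 36 + ? = 155, so (1,1) = 27.
The remaining cell in column 1 is (2,1) = 155 − 136 = 19.
The remaining cell in row 2 is (2,4) = 155 − 124 = 31.
Using column 4: 31 + 28 + 20 + 42 + ? → (1,4) = 155 − 121 = 34.
Using row 1: 27 + 21 + 40 + 34 + ? → (1,5) = 155 − 122 = 33.
Anti-diagonal must total 155; the given cells sum to 123, so (4,2) = 32.
Row 4 must total 155; the given cells sum to 116, so (4,5) = 39.
Column 2: 21 + 43 + 32 + 24 + ? = 155, so (3,2) = 35.
Column 5 needs 155; the known cells sum to 133, so (3,5) = 22.

22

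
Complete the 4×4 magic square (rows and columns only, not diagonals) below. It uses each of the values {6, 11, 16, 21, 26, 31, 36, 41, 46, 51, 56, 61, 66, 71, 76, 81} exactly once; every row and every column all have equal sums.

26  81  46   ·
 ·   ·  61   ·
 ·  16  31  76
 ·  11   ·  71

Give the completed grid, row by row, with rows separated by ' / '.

The 16 entries sum to 696, so each line sums to 696/4 = 174.
Row 1: 26 + 81 + 46 + ? = 174, so (1,4) = 21.
From row 3, 174 − (16 + 31 + 76) gives (3,1) = 51.
Using column 2: 81 + 16 + 11 + ? → (2,2) = 174 − 108 = 66.
Using column 3: 46 + 61 + 31 + ? → (4,3) = 174 − 138 = 36.
Column 4: 21 + 76 + 71 + ? = 174, so (2,4) = 6.
Using row 2: 66 + 61 + 6 + ? → (2,1) = 174 − 133 = 41.
Row 4 must total 174; the given cells sum to 118, so (4,1) = 56.

26 81 46 21 / 41 66 61 6 / 51 16 31 76 / 56 11 36 71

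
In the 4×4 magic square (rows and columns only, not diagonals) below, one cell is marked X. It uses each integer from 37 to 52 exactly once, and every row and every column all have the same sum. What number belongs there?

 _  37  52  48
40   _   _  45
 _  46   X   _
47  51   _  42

39

The entries are 37 through 52, which sum to 712, so each line sums to 712/4 = 178.
Using row 1: 37 + 52 + 48 + ? → (1,1) = 178 − 137 = 41.
Row 4 needs 178; the known cells sum to 140, so (4,3) = 38.
Using column 1: 41 + 40 + 47 + ? → (3,1) = 178 − 128 = 50.
From column 2, 178 − (37 + 46 + 51) gives (2,2) = 44.
Column 4 must total 178; the given cells sum to 135, so (3,4) = 43.
Row 2 must total 178; the given cells sum to 129, so (2,3) = 49.
Using row 3: 50 + 46 + 43 + ? → (3,3) = 178 − 139 = 39.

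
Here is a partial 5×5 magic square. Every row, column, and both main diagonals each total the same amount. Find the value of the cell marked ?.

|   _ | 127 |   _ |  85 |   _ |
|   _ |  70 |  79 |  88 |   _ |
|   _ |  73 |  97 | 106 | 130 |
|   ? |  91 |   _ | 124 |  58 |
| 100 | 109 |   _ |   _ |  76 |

Column 2 is complete and sums to 470; that is the magic constant.
Row 3 needs 470; the known cells sum to 406, so (3,1) = 64.
The remaining cell in column 4 is (5,4) = 470 − 403 = 67.
Main diagonal needs 470; the known cells sum to 367, so (1,1) = 103.
The remaining cell in anti-diagonal is (1,5) = 470 − 376 = 94.
Row 1 needs 470; the known cells sum to 409, so (1,3) = 61.
From row 5, 470 − (100 + 109 + 67 + 76) gives (5,3) = 118.
Using column 3: 61 + 79 + 97 + 118 + ? → (4,3) = 470 − 355 = 115.
Column 5 must total 470; the given cells sum to 358, so (2,5) = 112.
Row 2 needs 470; the known cells sum to 349, so (2,1) = 121.
The remaining cell in row 4 is (4,1) = 470 − 388 = 82.

82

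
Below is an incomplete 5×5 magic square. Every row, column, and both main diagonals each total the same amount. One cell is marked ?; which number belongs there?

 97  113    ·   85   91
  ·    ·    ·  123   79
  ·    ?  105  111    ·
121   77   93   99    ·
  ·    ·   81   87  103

Column 4 is complete and sums to 505; that is the magic constant.
The remaining cell in row 1 is (1,3) = 505 − 386 = 119.
Row 4 must total 505; the given cells sum to 390, so (4,5) = 115.
The remaining cell in column 3 is (2,3) = 505 − 398 = 107.
From column 5, 505 − (91 + 79 + 115 + 103) gives (3,5) = 117.
Main diagonal: 97 + 105 + 99 + 103 + ? = 505, so (2,2) = 101.
The remaining cell in anti-diagonal is (5,1) = 505 − 396 = 109.
Row 2 needs 505; the known cells sum to 410, so (2,1) = 95.
Row 5 must total 505; the given cells sum to 380, so (5,2) = 125.
Using column 1: 97 + 95 + 121 + 109 + ? → (3,1) = 505 − 422 = 83.
Using column 2: 113 + 101 + 77 + 125 + ? → (3,2) = 505 − 416 = 89.

89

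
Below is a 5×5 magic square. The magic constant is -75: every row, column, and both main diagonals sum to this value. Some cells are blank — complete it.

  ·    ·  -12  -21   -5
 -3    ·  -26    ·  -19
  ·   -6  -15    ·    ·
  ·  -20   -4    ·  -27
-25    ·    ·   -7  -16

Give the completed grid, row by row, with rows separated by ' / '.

-14 -23 -12 -21 -5 / -3 -17 -26 -10 -19 / -22 -6 -15 -24 -8 / -11 -20 -4 -13 -27 / -25 -9 -18 -7 -16

Column 3 must total -75; the given cells sum to -57, so (5,3) = -18.
Using column 5: -5 + (-19) + (-27) + (-16) + ? → (3,5) = -75 − (-67) = -8.
The remaining cell in anti-diagonal is (2,4) = -75 − (-65) = -10.
The remaining cell in row 2 is (2,2) = -75 − (-58) = -17.
Row 5: -25 + (-18) + (-7) + (-16) + ? = -75, so (5,2) = -9.
Column 2 must total -75; the given cells sum to -52, so (1,2) = -23.
Using row 1: -23 + (-12) + (-21) + (-5) + ? → (1,1) = -75 − (-61) = -14.
From main diagonal, -75 − (-14 + (-17) + (-15) + (-16)) gives (4,4) = -13.
The remaining cell in row 4 is (4,1) = -75 − (-64) = -11.
The remaining cell in column 1 is (3,1) = -75 − (-53) = -22.
Column 4 must total -75; the given cells sum to -51, so (3,4) = -24.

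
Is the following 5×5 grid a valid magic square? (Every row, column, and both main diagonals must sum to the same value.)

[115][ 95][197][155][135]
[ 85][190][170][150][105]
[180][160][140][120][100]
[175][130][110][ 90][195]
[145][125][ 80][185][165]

No — row 1 sums to 697 but row 3 sums to 700.

Row 1: 115 + 95 + 197 + 155 + 135 = 697.
Row 2: 85 + 190 + 170 + 150 + 105 = 700.
Row 3: 180 + 160 + 140 + 120 + 100 = 700.
Row 4: 175 + 130 + 110 + 90 + 195 = 700.
Row 5: 145 + 125 + 80 + 185 + 165 = 700.
Column 1: 115 + 85 + 180 + 175 + 145 = 700.
Column 2: 95 + 190 + 160 + 130 + 125 = 700.
Column 3: 197 + 170 + 140 + 110 + 80 = 697.
Column 4: 155 + 150 + 120 + 90 + 185 = 700.
Column 5: 135 + 105 + 100 + 195 + 165 = 700.
Main diagonal: 115 + 190 + 140 + 90 + 165 = 700.
Anti-diagonal: 135 + 150 + 140 + 130 + 145 = 700.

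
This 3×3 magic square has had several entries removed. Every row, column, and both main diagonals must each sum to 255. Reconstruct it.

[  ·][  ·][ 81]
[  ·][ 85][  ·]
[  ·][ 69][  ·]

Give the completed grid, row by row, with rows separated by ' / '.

Using column 2: 85 + 69 + ? → (1,2) = 255 − 154 = 101.
Using anti-diagonal: 81 + 85 + ? → (3,1) = 255 − 166 = 89.
Row 1 must total 255; the given cells sum to 182, so (1,1) = 73.
Row 3 must total 255; the given cells sum to 158, so (3,3) = 97.
The remaining cell in column 1 is (2,1) = 255 − 162 = 93.
Using column 3: 81 + 97 + ? → (2,3) = 255 − 178 = 77.

73 101 81 / 93 85 77 / 89 69 97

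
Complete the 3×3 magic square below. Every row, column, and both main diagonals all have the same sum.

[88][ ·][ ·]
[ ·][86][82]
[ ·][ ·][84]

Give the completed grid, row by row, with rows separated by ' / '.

Main diagonal is already complete: 88 + 86 + 84 = 258, so that is the magic constant.
From row 2, 258 − (86 + 82) gives (2,1) = 90.
Using column 1: 88 + 90 + ? → (3,1) = 258 − 178 = 80.
From column 3, 258 − (82 + 84) gives (1,3) = 92.
The remaining cell in row 1 is (1,2) = 258 − 180 = 78.
Row 3 must total 258; the given cells sum to 164, so (3,2) = 94.

88 78 92 / 90 86 82 / 80 94 84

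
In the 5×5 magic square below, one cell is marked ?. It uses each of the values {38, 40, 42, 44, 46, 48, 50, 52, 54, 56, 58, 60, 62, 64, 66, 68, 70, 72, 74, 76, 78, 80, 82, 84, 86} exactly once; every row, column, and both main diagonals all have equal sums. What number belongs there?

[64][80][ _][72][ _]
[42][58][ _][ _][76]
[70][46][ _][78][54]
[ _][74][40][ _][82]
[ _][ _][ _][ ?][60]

44

The 25 entries sum to 1550, so each line sums to 1550/5 = 310.
Using row 3: 70 + 46 + 78 + 54 + ? → (3,3) = 310 − 248 = 62.
The remaining cell in column 2 is (5,2) = 310 − 258 = 52.
Column 5 must total 310; the given cells sum to 272, so (1,5) = 38.
Main diagonal must total 310; the given cells sum to 244, so (4,4) = 66.
Using row 1: 64 + 80 + 72 + 38 + ? → (1,3) = 310 − 254 = 56.
The remaining cell in row 4 is (4,1) = 310 − 262 = 48.
From column 1, 310 − (64 + 42 + 70 + 48) gives (5,1) = 86.
Using anti-diagonal: 38 + 62 + 74 + 86 + ? → (2,4) = 310 − 260 = 50.
From row 2, 310 − (42 + 58 + 50 + 76) gives (2,3) = 84.
Column 3: 56 + 84 + 62 + 40 + ? = 310, so (5,3) = 68.
From column 4, 310 − (72 + 50 + 78 + 66) gives (5,4) = 44.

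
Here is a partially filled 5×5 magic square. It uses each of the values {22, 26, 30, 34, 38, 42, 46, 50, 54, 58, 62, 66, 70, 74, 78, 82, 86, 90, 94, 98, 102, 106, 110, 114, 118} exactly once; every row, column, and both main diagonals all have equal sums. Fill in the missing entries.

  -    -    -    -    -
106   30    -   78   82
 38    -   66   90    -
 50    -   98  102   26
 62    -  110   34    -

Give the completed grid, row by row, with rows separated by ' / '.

94 118 22 46 70 / 106 30 54 78 82 / 38 42 66 90 114 / 50 74 98 102 26 / 62 86 110 34 58

The 25 entries sum to 1750, so each line sums to 1750/5 = 350.
Row 2: 106 + 30 + 78 + 82 + ? = 350, so (2,3) = 54.
The remaining cell in row 4 is (4,2) = 350 − 276 = 74.
Column 1: 106 + 38 + 50 + 62 + ? = 350, so (1,1) = 94.
Column 3 needs 350; the known cells sum to 328, so (1,3) = 22.
Using column 4: 78 + 90 + 102 + 34 + ? → (1,4) = 350 − 304 = 46.
Main diagonal must total 350; the given cells sum to 292, so (5,5) = 58.
Anti-diagonal must total 350; the given cells sum to 280, so (1,5) = 70.
From row 1, 350 − (94 + 22 + 46 + 70) gives (1,2) = 118.
From row 5, 350 − (62 + 110 + 34 + 58) gives (5,2) = 86.
Column 2 must total 350; the given cells sum to 308, so (3,2) = 42.
Column 5 needs 350; the known cells sum to 236, so (3,5) = 114.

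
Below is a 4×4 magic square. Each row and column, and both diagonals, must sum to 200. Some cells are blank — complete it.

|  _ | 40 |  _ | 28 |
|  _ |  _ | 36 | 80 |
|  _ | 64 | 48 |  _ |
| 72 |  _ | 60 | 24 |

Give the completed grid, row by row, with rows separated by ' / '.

Row 4: 72 + 60 + 24 + ? = 200, so (4,2) = 44.
The remaining cell in column 2 is (2,2) = 200 − 148 = 52.
Column 3 needs 200; the known cells sum to 144, so (1,3) = 56.
The remaining cell in column 4 is (3,4) = 200 − 132 = 68.
The remaining cell in main diagonal is (1,1) = 200 − 124 = 76.
Row 2 must total 200; the given cells sum to 168, so (2,1) = 32.
Row 3 needs 200; the known cells sum to 180, so (3,1) = 20.

76 40 56 28 / 32 52 36 80 / 20 64 48 68 / 72 44 60 24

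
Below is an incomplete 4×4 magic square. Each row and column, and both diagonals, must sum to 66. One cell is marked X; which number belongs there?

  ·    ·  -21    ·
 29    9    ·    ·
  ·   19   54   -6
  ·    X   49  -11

4

The remaining cell in row 3 is (3,1) = 66 − 67 = -1.
The remaining cell in column 3 is (2,3) = 66 − 82 = -16.
The remaining cell in main diagonal is (1,1) = 66 − 52 = 14.
Row 2: 29 + 9 + (-16) + ? = 66, so (2,4) = 44.
Column 1 must total 66; the given cells sum to 42, so (4,1) = 24.
From column 4, 66 − (44 + (-6) + (-11)) gives (1,4) = 39.
Row 1 needs 66; the known cells sum to 32, so (1,2) = 34.
The remaining cell in row 4 is (4,2) = 66 − 62 = 4.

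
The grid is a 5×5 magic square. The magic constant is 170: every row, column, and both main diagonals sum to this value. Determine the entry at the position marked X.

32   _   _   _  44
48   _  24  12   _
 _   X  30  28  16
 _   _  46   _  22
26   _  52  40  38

42

Row 5 needs 170; the known cells sum to 156, so (5,2) = 14.
Column 3 needs 170; the known cells sum to 152, so (1,3) = 18.
Column 5: 44 + 16 + 22 + 38 + ? = 170, so (2,5) = 50.
Anti-diagonal needs 170; the known cells sum to 112, so (4,2) = 58.
Row 2 needs 170; the known cells sum to 134, so (2,2) = 36.
The remaining cell in main diagonal is (4,4) = 170 − 136 = 34.
Row 4 must total 170; the given cells sum to 160, so (4,1) = 10.
From column 1, 170 − (32 + 48 + 10 + 26) gives (3,1) = 54.
Column 4 needs 170; the known cells sum to 114, so (1,4) = 56.
Row 1: 32 + 18 + 56 + 44 + ? = 170, so (1,2) = 20.
Using row 3: 54 + 30 + 28 + 16 + ? → (3,2) = 170 − 128 = 42.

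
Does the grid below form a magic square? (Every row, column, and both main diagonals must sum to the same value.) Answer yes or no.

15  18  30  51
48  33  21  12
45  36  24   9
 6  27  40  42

No — column 2 sums to 114 but row 4 sums to 115.

Row 1: 15 + 18 + 30 + 51 = 114.
Row 2: 48 + 33 + 21 + 12 = 114.
Row 3: 45 + 36 + 24 + 9 = 114.
Row 4: 6 + 27 + 40 + 42 = 115.
Column 1: 15 + 48 + 45 + 6 = 114.
Column 2: 18 + 33 + 36 + 27 = 114.
Column 3: 30 + 21 + 24 + 40 = 115.
Column 4: 51 + 12 + 9 + 42 = 114.
Main diagonal: 15 + 33 + 24 + 42 = 114.
Anti-diagonal: 51 + 21 + 36 + 6 = 114.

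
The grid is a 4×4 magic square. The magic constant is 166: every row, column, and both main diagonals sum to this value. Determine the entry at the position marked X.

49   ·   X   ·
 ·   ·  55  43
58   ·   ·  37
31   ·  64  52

Row 4: 31 + 64 + 52 + ? = 166, so (4,2) = 19.
Using column 1: 49 + 58 + 31 + ? → (2,1) = 166 − 138 = 28.
From column 4, 166 − (43 + 37 + 52) gives (1,4) = 34.
The remaining cell in anti-diagonal is (3,2) = 166 − 120 = 46.
Row 2: 28 + 55 + 43 + ? = 166, so (2,2) = 40.
The remaining cell in row 3 is (3,3) = 166 − 141 = 25.
Column 2 must total 166; the given cells sum to 105, so (1,2) = 61.
Column 3 must total 166; the given cells sum to 144, so (1,3) = 22.

22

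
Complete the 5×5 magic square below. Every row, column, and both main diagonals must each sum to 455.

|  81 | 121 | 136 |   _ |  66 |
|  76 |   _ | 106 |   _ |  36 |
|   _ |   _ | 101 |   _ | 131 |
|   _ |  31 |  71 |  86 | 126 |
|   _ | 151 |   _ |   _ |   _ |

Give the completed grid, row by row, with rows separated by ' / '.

81 121 136 51 66 / 76 91 106 146 36 / 46 61 101 116 131 / 141 31 71 86 126 / 111 151 41 56 96

Row 1: 81 + 121 + 136 + 66 + ? = 455, so (1,4) = 51.
From row 4, 455 − (31 + 71 + 86 + 126) gives (4,1) = 141.
The remaining cell in column 3 is (5,3) = 455 − 414 = 41.
Column 5 needs 455; the known cells sum to 359, so (5,5) = 96.
The remaining cell in main diagonal is (2,2) = 455 − 364 = 91.
Using row 2: 76 + 91 + 106 + 36 + ? → (2,4) = 455 − 309 = 146.
The remaining cell in column 2 is (3,2) = 455 − 394 = 61.
The remaining cell in anti-diagonal is (5,1) = 455 − 344 = 111.
Using row 5: 111 + 151 + 41 + 96 + ? → (5,4) = 455 − 399 = 56.
From column 1, 455 − (81 + 76 + 141 + 111) gives (3,1) = 46.
Column 4 must total 455; the given cells sum to 339, so (3,4) = 116.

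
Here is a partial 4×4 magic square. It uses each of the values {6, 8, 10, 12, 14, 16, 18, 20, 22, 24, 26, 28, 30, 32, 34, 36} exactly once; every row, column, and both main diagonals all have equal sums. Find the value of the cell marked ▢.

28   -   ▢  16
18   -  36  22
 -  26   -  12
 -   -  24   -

The 16 entries sum to 336, so each line sums to 336/4 = 84.
The remaining cell in row 2 is (2,2) = 84 − 76 = 8.
From column 4, 84 − (16 + 22 + 12) gives (4,4) = 34.
The remaining cell in main diagonal is (3,3) = 84 − 70 = 14.
Using anti-diagonal: 16 + 36 + 26 + ? → (4,1) = 84 − 78 = 6.
Row 3 must total 84; the given cells sum to 52, so (3,1) = 32.
The remaining cell in row 4 is (4,2) = 84 − 64 = 20.
From column 2, 84 − (8 + 26 + 20) gives (1,2) = 30.
The remaining cell in column 3 is (1,3) = 84 − 74 = 10.

10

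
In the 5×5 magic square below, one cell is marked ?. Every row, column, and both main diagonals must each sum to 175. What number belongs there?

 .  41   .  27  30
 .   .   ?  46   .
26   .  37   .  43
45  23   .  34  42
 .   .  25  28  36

The remaining cell in row 4 is (4,3) = 175 − 144 = 31.
Column 4: 27 + 46 + 34 + 28 + ? = 175, so (3,4) = 40.
Using column 5: 30 + 43 + 42 + 36 + ? → (2,5) = 175 − 151 = 24.
Anti-diagonal needs 175; the known cells sum to 136, so (5,1) = 39.
Using row 3: 26 + 37 + 40 + 43 + ? → (3,2) = 175 − 146 = 29.
Row 5 must total 175; the given cells sum to 128, so (5,2) = 47.
Column 2 needs 175; the known cells sum to 140, so (2,2) = 35.
From main diagonal, 175 − (35 + 37 + 34 + 36) gives (1,1) = 33.
From row 1, 175 − (33 + 41 + 27 + 30) gives (1,3) = 44.
Column 1 needs 175; the known cells sum to 143, so (2,1) = 32.
Using column 3: 44 + 37 + 31 + 25 + ? → (2,3) = 175 − 137 = 38.

38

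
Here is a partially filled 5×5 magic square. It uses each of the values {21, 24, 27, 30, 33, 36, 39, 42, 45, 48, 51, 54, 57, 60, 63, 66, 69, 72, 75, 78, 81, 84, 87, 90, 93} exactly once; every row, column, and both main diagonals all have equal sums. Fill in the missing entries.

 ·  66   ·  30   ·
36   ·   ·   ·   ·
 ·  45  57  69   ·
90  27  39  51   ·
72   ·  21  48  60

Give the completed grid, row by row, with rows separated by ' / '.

54 66 93 30 42 / 36 63 75 87 24 / 33 45 57 69 81 / 90 27 39 51 78 / 72 84 21 48 60

The 25 entries sum to 1425, so each line sums to 1425/5 = 285.
Row 4 needs 285; the known cells sum to 207, so (4,5) = 78.
Using row 5: 72 + 21 + 48 + 60 + ? → (5,2) = 285 − 201 = 84.
Using column 2: 66 + 45 + 27 + 84 + ? → (2,2) = 285 − 222 = 63.
Column 4 must total 285; the given cells sum to 198, so (2,4) = 87.
From main diagonal, 285 − (63 + 57 + 51 + 60) gives (1,1) = 54.
Anti-diagonal needs 285; the known cells sum to 243, so (1,5) = 42.
Using row 1: 54 + 66 + 30 + 42 + ? → (1,3) = 285 − 192 = 93.
Using column 1: 54 + 36 + 90 + 72 + ? → (3,1) = 285 − 252 = 33.
The remaining cell in column 3 is (2,3) = 285 − 210 = 75.
Row 2 must total 285; the given cells sum to 261, so (2,5) = 24.
Row 3 must total 285; the given cells sum to 204, so (3,5) = 81.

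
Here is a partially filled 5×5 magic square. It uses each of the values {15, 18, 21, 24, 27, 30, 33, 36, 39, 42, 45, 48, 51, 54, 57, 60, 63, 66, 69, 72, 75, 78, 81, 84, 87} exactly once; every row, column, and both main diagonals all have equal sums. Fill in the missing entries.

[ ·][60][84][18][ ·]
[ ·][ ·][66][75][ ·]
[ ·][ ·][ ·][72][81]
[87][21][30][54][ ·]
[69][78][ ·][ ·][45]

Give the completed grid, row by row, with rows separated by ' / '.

The 25 entries sum to 1275, so each line sums to 1275/5 = 255.
Row 4: 87 + 21 + 30 + 54 + ? = 255, so (4,5) = 63.
The remaining cell in column 4 is (5,4) = 255 − 219 = 36.
From row 5, 255 − (69 + 78 + 36 + 45) gives (5,3) = 27.
The remaining cell in column 3 is (3,3) = 255 − 207 = 48.
From anti-diagonal, 255 − (75 + 48 + 21 + 69) gives (1,5) = 42.
Row 1 must total 255; the given cells sum to 204, so (1,1) = 51.
Using column 5: 42 + 81 + 63 + 45 + ? → (2,5) = 255 − 231 = 24.
The remaining cell in main diagonal is (2,2) = 255 − 198 = 57.
Row 2: 57 + 66 + 75 + 24 + ? = 255, so (2,1) = 33.
The remaining cell in column 1 is (3,1) = 255 − 240 = 15.
Column 2 needs 255; the known cells sum to 216, so (3,2) = 39.

51 60 84 18 42 / 33 57 66 75 24 / 15 39 48 72 81 / 87 21 30 54 63 / 69 78 27 36 45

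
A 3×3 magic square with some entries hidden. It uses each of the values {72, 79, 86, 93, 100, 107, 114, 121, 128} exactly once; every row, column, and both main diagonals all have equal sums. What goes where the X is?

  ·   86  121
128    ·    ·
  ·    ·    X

107

The 9 entries sum to 900, so each line sums to 900/3 = 300.
From row 1, 300 − (86 + 121) gives (1,1) = 93.
Using column 1: 93 + 128 + ? → (3,1) = 300 − 221 = 79.
Anti-diagonal needs 300; the known cells sum to 200, so (2,2) = 100.
The remaining cell in row 2 is (2,3) = 300 − 228 = 72.
Column 2: 86 + 100 + ? = 300, so (3,2) = 114.
From column 3, 300 − (121 + 72) gives (3,3) = 107.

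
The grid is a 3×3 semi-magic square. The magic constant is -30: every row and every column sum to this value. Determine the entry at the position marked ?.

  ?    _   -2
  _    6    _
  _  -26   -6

-18

Using row 3: -26 + (-6) + ? → (3,1) = -30 − (-32) = 2.
From column 2, -30 − (6 + (-26)) gives (1,2) = -10.
Column 3 must total -30; the given cells sum to -8, so (2,3) = -22.
Using row 1: -10 + (-2) + ? → (1,1) = -30 − (-12) = -18.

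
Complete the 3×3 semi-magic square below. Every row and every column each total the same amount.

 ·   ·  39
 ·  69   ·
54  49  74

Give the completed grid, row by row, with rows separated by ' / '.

Row 3 is already complete: 54 + 49 + 74 = 177, so that is the magic constant.
The remaining cell in column 2 is (1,2) = 177 − 118 = 59.
Using column 3: 39 + 74 + ? → (2,3) = 177 − 113 = 64.
Row 1: 59 + 39 + ? = 177, so (1,1) = 79.
The remaining cell in row 2 is (2,1) = 177 − 133 = 44.

79 59 39 / 44 69 64 / 54 49 74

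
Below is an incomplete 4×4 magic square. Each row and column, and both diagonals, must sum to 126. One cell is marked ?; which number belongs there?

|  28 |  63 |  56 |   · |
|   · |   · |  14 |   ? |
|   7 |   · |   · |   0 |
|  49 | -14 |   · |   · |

77

Row 1 must total 126; the given cells sum to 147, so (1,4) = -21.
Column 1 must total 126; the given cells sum to 84, so (2,1) = 42.
Anti-diagonal: -21 + 14 + 49 + ? = 126, so (3,2) = 84.
The remaining cell in row 3 is (3,3) = 126 − 91 = 35.
Using column 2: 63 + 84 + (-14) + ? → (2,2) = 126 − 133 = -7.
From column 3, 126 − (56 + 14 + 35) gives (4,3) = 21.
Main diagonal needs 126; the known cells sum to 56, so (4,4) = 70.
Using row 2: 42 + (-7) + 14 + ? → (2,4) = 126 − 49 = 77.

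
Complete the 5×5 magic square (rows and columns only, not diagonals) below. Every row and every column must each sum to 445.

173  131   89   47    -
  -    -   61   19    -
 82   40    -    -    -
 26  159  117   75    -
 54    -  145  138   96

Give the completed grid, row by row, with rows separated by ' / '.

Row 1 needs 445; the known cells sum to 440, so (1,5) = 5.
Using row 4: 26 + 159 + 117 + 75 + ? → (4,5) = 445 − 377 = 68.
From row 5, 445 − (54 + 145 + 138 + 96) gives (5,2) = 12.
Using column 1: 173 + 82 + 26 + 54 + ? → (2,1) = 445 − 335 = 110.
From column 2, 445 − (131 + 40 + 159 + 12) gives (2,2) = 103.
Column 3 must total 445; the given cells sum to 412, so (3,3) = 33.
Column 4: 47 + 19 + 75 + 138 + ? = 445, so (3,4) = 166.
Row 2 needs 445; the known cells sum to 293, so (2,5) = 152.
Row 3: 82 + 40 + 33 + 166 + ? = 445, so (3,5) = 124.

173 131 89 47 5 / 110 103 61 19 152 / 82 40 33 166 124 / 26 159 117 75 68 / 54 12 145 138 96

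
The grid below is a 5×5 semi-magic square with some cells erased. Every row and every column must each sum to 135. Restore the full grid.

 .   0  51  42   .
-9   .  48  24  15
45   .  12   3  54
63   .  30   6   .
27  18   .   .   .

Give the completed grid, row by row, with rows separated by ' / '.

9 0 51 42 33 / -9 57 48 24 15 / 45 21 12 3 54 / 63 39 30 6 -3 / 27 18 -6 60 36

The remaining cell in row 2 is (2,2) = 135 − 78 = 57.
Using row 3: 45 + 12 + 3 + 54 + ? → (3,2) = 135 − 114 = 21.
Using column 1: -9 + 45 + 63 + 27 + ? → (1,1) = 135 − 126 = 9.
Column 2: 0 + 57 + 21 + 18 + ? = 135, so (4,2) = 39.
Column 3: 51 + 48 + 12 + 30 + ? = 135, so (5,3) = -6.
From column 4, 135 − (42 + 24 + 3 + 6) gives (5,4) = 60.
Row 1 must total 135; the given cells sum to 102, so (1,5) = 33.
From row 4, 135 − (63 + 39 + 30 + 6) gives (4,5) = -3.
From row 5, 135 − (27 + 18 + (-6) + 60) gives (5,5) = 36.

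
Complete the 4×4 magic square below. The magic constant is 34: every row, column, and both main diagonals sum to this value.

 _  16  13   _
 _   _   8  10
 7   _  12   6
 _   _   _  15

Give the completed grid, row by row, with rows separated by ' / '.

Using row 3: 7 + 12 + 6 + ? → (3,2) = 34 − 25 = 9.
Column 3 needs 34; the known cells sum to 33, so (4,3) = 1.
Using column 4: 10 + 6 + 15 + ? → (1,4) = 34 − 31 = 3.
The remaining cell in anti-diagonal is (4,1) = 34 − 20 = 14.
From row 1, 34 − (16 + 13 + 3) gives (1,1) = 2.
Row 4 must total 34; the given cells sum to 30, so (4,2) = 4.
Using column 1: 2 + 7 + 14 + ? → (2,1) = 34 − 23 = 11.
From column 2, 34 − (16 + 9 + 4) gives (2,2) = 5.

2 16 13 3 / 11 5 8 10 / 7 9 12 6 / 14 4 1 15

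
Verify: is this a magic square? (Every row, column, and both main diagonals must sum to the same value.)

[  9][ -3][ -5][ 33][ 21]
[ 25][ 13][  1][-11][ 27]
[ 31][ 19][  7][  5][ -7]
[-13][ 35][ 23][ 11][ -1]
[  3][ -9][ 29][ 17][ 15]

Yes

Row 1: 9 + (-3) + (-5) + 33 + 21 = 55.
Row 2: 25 + 13 + 1 + (-11) + 27 = 55.
Row 3: 31 + 19 + 7 + 5 + (-7) = 55.
Row 4: -13 + 35 + 23 + 11 + (-1) = 55.
Row 5: 3 + (-9) + 29 + 17 + 15 = 55.
Column 1: 9 + 25 + 31 + (-13) + 3 = 55.
Column 2: -3 + 13 + 19 + 35 + (-9) = 55.
Column 3: -5 + 1 + 7 + 23 + 29 = 55.
Column 4: 33 + (-11) + 5 + 11 + 17 = 55.
Column 5: 21 + 27 + (-7) + (-1) + 15 = 55.
Main diagonal: 9 + 13 + 7 + 11 + 15 = 55.
Anti-diagonal: 21 + (-11) + 7 + 35 + 3 = 55.
All lines sum to 55.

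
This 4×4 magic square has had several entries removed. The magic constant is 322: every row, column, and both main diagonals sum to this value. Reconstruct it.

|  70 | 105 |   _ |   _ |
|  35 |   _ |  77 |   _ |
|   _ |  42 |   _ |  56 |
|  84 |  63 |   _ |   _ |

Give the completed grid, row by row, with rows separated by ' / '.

Column 1 must total 322; the given cells sum to 189, so (3,1) = 133.
The remaining cell in column 2 is (2,2) = 322 − 210 = 112.
Anti-diagonal needs 322; the known cells sum to 203, so (1,4) = 119.
Row 1 needs 322; the known cells sum to 294, so (1,3) = 28.
Row 2: 35 + 112 + 77 + ? = 322, so (2,4) = 98.
Using row 3: 133 + 42 + 56 + ? → (3,3) = 322 − 231 = 91.
The remaining cell in column 3 is (4,3) = 322 − 196 = 126.
Column 4 needs 322; the known cells sum to 273, so (4,4) = 49.

70 105 28 119 / 35 112 77 98 / 133 42 91 56 / 84 63 126 49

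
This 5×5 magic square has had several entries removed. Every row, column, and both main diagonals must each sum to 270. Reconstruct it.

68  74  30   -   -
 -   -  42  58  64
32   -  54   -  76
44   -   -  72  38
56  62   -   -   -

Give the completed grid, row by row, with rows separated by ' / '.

The remaining cell in column 1 is (2,1) = 270 − 200 = 70.
From row 2, 270 − (70 + 42 + 58 + 64) gives (2,2) = 36.
Main diagonal needs 270; the known cells sum to 230, so (5,5) = 40.
Column 5 must total 270; the given cells sum to 218, so (1,5) = 52.
Anti-diagonal must total 270; the given cells sum to 220, so (4,2) = 50.
Row 1 needs 270; the known cells sum to 224, so (1,4) = 46.
The remaining cell in row 4 is (4,3) = 270 − 204 = 66.
Using column 2: 74 + 36 + 50 + 62 + ? → (3,2) = 270 − 222 = 48.
The remaining cell in column 3 is (5,3) = 270 − 192 = 78.
Row 3 needs 270; the known cells sum to 210, so (3,4) = 60.
The remaining cell in row 5 is (5,4) = 270 − 236 = 34.

68 74 30 46 52 / 70 36 42 58 64 / 32 48 54 60 76 / 44 50 66 72 38 / 56 62 78 34 40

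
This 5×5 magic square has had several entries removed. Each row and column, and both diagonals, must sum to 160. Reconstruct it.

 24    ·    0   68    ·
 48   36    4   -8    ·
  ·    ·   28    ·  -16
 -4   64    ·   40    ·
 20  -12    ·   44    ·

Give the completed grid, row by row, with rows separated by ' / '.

Row 2 needs 160; the known cells sum to 80, so (2,5) = 80.
Using column 1: 24 + 48 + (-4) + 20 + ? → (3,1) = 160 − 88 = 72.
From column 4, 160 − (68 + (-8) + 40 + 44) gives (3,4) = 16.
Main diagonal: 24 + 36 + 28 + 40 + ? = 160, so (5,5) = 32.
The remaining cell in anti-diagonal is (1,5) = 160 − 104 = 56.
From row 1, 160 − (24 + 0 + 68 + 56) gives (1,2) = 12.
Row 3: 72 + 28 + 16 + (-16) + ? = 160, so (3,2) = 60.
Using row 5: 20 + (-12) + 44 + 32 + ? → (5,3) = 160 − 84 = 76.
Column 3 needs 160; the known cells sum to 108, so (4,3) = 52.
Column 5 needs 160; the known cells sum to 152, so (4,5) = 8.

24 12 0 68 56 / 48 36 4 -8 80 / 72 60 28 16 -16 / -4 64 52 40 8 / 20 -12 76 44 32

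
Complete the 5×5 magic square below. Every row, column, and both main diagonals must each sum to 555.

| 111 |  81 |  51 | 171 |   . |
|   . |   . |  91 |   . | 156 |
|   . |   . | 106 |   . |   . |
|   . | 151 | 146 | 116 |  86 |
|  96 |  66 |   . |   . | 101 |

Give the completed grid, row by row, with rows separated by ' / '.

The remaining cell in row 1 is (1,5) = 555 − 414 = 141.
The remaining cell in row 4 is (4,1) = 555 − 499 = 56.
Column 3: 51 + 91 + 106 + 146 + ? = 555, so (5,3) = 161.
Column 5 must total 555; the given cells sum to 484, so (3,5) = 71.
The remaining cell in main diagonal is (2,2) = 555 − 434 = 121.
Anti-diagonal: 141 + 106 + 151 + 96 + ? = 555, so (2,4) = 61.
The remaining cell in row 2 is (2,1) = 555 − 429 = 126.
Using row 5: 96 + 66 + 161 + 101 + ? → (5,4) = 555 − 424 = 131.
Using column 1: 111 + 126 + 56 + 96 + ? → (3,1) = 555 − 389 = 166.
Column 2: 81 + 121 + 151 + 66 + ? = 555, so (3,2) = 136.
Column 4 must total 555; the given cells sum to 479, so (3,4) = 76.

111 81 51 171 141 / 126 121 91 61 156 / 166 136 106 76 71 / 56 151 146 116 86 / 96 66 161 131 101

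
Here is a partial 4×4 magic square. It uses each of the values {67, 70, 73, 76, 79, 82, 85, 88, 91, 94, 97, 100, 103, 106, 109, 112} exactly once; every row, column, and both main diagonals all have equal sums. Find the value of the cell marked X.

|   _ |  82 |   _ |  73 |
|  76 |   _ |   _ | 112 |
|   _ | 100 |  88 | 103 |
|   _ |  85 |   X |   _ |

97

The 16 entries sum to 1432, so each line sums to 1432/4 = 358.
Using row 3: 100 + 88 + 103 + ? → (3,1) = 358 − 291 = 67.
The remaining cell in column 2 is (2,2) = 358 − 267 = 91.
The remaining cell in column 4 is (4,4) = 358 − 288 = 70.
Using main diagonal: 91 + 88 + 70 + ? → (1,1) = 358 − 249 = 109.
The remaining cell in row 1 is (1,3) = 358 − 264 = 94.
Row 2: 76 + 91 + 112 + ? = 358, so (2,3) = 79.
From column 1, 358 − (109 + 76 + 67) gives (4,1) = 106.
The remaining cell in column 3 is (4,3) = 358 − 261 = 97.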